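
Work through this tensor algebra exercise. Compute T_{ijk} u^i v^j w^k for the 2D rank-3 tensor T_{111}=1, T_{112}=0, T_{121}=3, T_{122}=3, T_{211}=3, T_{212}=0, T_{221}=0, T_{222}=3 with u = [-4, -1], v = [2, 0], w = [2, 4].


S = sum over i,j,k of T_{ijk} u_i v_j w_k. Expanding all 8 terms:
T_{111}*u_1*v_1*w_1 = 1*-4*2*2 = -16  (running total: -16)
T_{112}*u_1*v_1*w_2 = 0*-4*2*4 = 0  (running total: -16)
T_{121}*u_1*v_2*w_1 = 3*-4*0*2 = 0  (running total: -16)
T_{122}*u_1*v_2*w_2 = 3*-4*0*4 = 0  (running total: -16)
T_{211}*u_2*v_1*w_1 = 3*-1*2*2 = -12  (running total: -28)
T_{212}*u_2*v_1*w_2 = 0*-1*2*4 = 0  (running total: -28)
T_{221}*u_2*v_2*w_1 = 0*-1*0*2 = 0  (running total: -28)
T_{222}*u_2*v_2*w_2 = 3*-1*0*4 = 0  (running total: -28)
S = -28

-28


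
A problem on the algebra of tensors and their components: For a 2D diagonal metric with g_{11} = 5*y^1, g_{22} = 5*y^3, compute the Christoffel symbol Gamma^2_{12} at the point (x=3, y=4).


For a diagonal metric, Gamma^k_{ij} = (1/2) g^{kk} (dg_{ik}/dx_j + dg_{jk}/dx_i - dg_{ij}/dx_k).
The metric is diagonal, so g_{ab} = 0 for a != b.
At the given point: g_{11} = 20, g_{22} = 320
g^{22} = 1/320
dg_{12}/dx_2 = 0 (off-diagonal)
dg_{22}/dx_1 = dg_{22}/dx_1 = 0
dg_{12}/dx_2 = 0 (off-diagonal)
Numerator = 0 + 0 - 0 = 0
Gamma^2_{12} = 0 / (2 * 320) = 0

0


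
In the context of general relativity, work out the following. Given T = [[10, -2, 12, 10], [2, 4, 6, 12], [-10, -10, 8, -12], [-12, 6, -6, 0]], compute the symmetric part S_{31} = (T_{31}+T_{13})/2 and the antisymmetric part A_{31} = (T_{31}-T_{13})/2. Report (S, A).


T_{31} = -10
T_{13} = 12
S_{31} = (-10 + 12)/2 = 2/2 = 1
A_{31} = (-10 - 12)/2 = -22/2 = -11
Check: S + A = 1 + -11 = -10 = T_{31}.

(1, -11)


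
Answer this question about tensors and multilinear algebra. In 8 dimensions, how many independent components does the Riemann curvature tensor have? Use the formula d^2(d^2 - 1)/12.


The Riemann tensor in d dimensions has d^2(d^2 - 1)/12 independent components.
d = 8, so d^2 = 64
d^2 - 1 = 63
d^2(d^2 - 1) = 64 * 63 = 4032
Divide by 12: 4032 / 12 = 336

336


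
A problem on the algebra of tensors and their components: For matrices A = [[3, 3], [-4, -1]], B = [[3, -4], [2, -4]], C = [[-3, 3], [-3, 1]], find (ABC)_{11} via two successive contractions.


(ABC)_{11} = sum_m (AB)_{1m} C_{m1}. First compute row 1 of AB.
(AB)_{11} = 3*3 + 3*2 = 15
(AB)_{12} = 3*-4 + 3*-4 = -24
Now contract with column 1 of C:
(AB)_{11} * C_{11} = 15 * -3 = -45
(AB)_{12} * C_{21} = -24 * -3 = 72
(ABC)_{11} = -45 + 72 = 27

27


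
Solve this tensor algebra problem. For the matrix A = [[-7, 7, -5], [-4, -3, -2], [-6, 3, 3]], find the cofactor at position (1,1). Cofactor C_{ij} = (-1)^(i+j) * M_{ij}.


To find cofactor C_{11}, delete row 1 and column 1.
The resulting 2x2 submatrix is: [[-3, -2], [3, 3]]
Minor M_{11} = -3*3 - -2*3
  = -9 - -6 = -3
Sign = (-1)^(1+1) = (-1)^2 = 1
Cofactor C_{11} = 1 * -3 = -3

-3


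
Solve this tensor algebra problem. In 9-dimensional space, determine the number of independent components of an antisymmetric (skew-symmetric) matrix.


An antisymmetric rank-2 tensor satisfies A_{ij} = -A_{ji}, so diagonal entries are zero.
The independent components are the upper-triangular entries: C(n, 2) = n(n-1)/2.
n = 9
C(9, 2) = 9 * 8 / 2 = 72 / 2 = 36

36


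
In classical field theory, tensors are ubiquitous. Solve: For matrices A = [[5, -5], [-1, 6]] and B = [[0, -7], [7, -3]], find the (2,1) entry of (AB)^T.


(AB)^T_{ij} = (AB)_{ji} = sum_k A_{jk} B_{ki}.
For i=2, j=1 we need (AB)_{12}:
A_{11} * B_{12} = 5 * -7 = -35
A_{12} * B_{22} = -5 * -3 = 15
Sum = -35 + 15 = -20

-20


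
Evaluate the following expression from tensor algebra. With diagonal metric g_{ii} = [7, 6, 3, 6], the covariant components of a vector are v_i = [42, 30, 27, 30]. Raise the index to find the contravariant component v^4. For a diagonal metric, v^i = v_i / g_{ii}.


To raise an index with a diagonal metric: v^i = v_i / g_{ii}.
For index 4: v_4 = 30, g_{44} = 6
v^4 = 30 / 6 = 5

5


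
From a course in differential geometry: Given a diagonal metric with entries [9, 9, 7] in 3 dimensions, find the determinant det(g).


For a diagonal metric, the determinant is the product of diagonal entries.
Diagonal entries: 9, 9, 7
det(g) = 9 * 9 * 7 = 567

567


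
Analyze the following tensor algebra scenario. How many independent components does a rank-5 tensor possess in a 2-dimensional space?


The number of components of a rank-r tensor in d dimensions is d^r.
Here d = 2 and r = 5.
2^5 = 32

32


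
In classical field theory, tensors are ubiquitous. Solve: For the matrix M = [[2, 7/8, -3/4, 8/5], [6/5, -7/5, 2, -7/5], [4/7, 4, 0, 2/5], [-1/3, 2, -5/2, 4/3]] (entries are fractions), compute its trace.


The trace is the sum of diagonal entries.
Diagonal: M[1,1] = 2, M[2,2] = -7/5, M[3,3] = 0, M[4,4] = 4/3
Tr(M) = 2 + -7/5 + 0 + 4/3
Computing step by step:
After adding M[1,1]: 2
After adding M[2,2]: 3/5
After adding M[3,3]: 3/5
After adding M[4,4]: 29/15
Tr(M) = 29/15

29/15


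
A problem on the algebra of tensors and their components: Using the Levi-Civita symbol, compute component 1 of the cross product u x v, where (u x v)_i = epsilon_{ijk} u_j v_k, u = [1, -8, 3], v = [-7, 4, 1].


(u x v)_1 = sum_{j,k} epsilon_{1jk} u_j v_k. Only permutations of (1,2,3) contribute; the two non-zero terms are:
eps_{123} u_2 v_3 = 1 * -8 * 1 = -8
eps_{132} u_3 v_2 = -1 * 3 * 4 = -12
(u x v)_1 = -20

-20


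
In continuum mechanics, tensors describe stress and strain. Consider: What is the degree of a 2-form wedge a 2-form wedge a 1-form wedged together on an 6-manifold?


The degree of a wedge product is the sum of the degrees of the individual forms.
Degrees: 2, 2, 1
Total degree = 2 + 2 + 1 = 5

5


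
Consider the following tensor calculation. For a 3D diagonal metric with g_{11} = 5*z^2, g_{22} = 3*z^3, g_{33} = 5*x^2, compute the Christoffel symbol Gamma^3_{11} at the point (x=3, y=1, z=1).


For a diagonal metric, Gamma^k_{ij} = (1/2) g^{kk} (dg_{ik}/dx_j + dg_{jk}/dx_i - dg_{ij}/dx_k).
The metric is diagonal, so g_{ab} = 0 for a != b.
At the given point: g_{11} = 5, g_{22} = 3, g_{33} = 45
g^{33} = 1/45
dg_{13}/dx_1 = 0 (off-diagonal)
dg_{13}/dx_1 = 0 (off-diagonal)
dg_{11}/dx_3 = dg_{11}/dx_3 = 10
Numerator = 0 + 0 - 10 = -10
Gamma^3_{11} = -10 / (2 * 45) = -1/9

-1/9


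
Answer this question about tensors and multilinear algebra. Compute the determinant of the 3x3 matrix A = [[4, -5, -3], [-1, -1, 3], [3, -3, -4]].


Expanding along the first row, det(A) = a11*M_11 - a12*M_12 + a13*M_13, where M_1j is the (1,j) minor.
Minor M_11 = -1*-4 - 3*-3 = 13
Minor M_12 = -1*-4 - 3*3 = -5
Minor M_13 = -1*-3 - -1*3 = 6
det = 4*(13) - -5*(-5) + -3*(6)
    = 52 - 25 + -18
    = 9

9


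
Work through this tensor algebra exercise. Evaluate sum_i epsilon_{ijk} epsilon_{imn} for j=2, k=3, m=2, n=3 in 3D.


Using the identity: epsilon_{ijk} epsilon_{imn} = delta_{jm} delta_{kn} - delta_{jn} delta_{km}.
delta_{22} = 1
delta_{33} = 1
delta_{23} = 0
delta_{32} = 0
Result = 1 * 1 - 0 * 0 = 1 - 0 = 1

1


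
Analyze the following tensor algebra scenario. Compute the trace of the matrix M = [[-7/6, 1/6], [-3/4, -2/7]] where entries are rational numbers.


The trace is the sum of diagonal entries.
Diagonal: M[1,1] = -7/6, M[2,2] = -2/7
Tr(M) = -7/6 + -2/7
Computing step by step:
After adding M[1,1]: -7/6
After adding M[2,2]: -61/42
Tr(M) = -61/42

-61/42


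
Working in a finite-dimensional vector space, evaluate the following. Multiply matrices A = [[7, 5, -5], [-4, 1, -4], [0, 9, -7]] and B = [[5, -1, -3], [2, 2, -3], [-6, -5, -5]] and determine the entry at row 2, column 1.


(AB)_{ij} = sum_k A_{ik} B_{kj}.
For i=2, j=1:
A_{21} * B_{11} = -4 * 5 = -20
A_{22} * B_{21} = 1 * 2 = 2
A_{23} * B_{31} = -4 * -6 = 24
Sum = -20 + 2 + 24 = 6

6


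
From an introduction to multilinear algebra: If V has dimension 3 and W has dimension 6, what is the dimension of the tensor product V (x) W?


The dimension of a tensor product is the product of dimensions.
dim(V) = 3, dim(W) = 6
dim(V (x) W) = 3 * 6 = 18

18


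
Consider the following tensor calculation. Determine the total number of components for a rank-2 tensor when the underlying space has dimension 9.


The number of components of a rank-r tensor in d dimensions is d^r.
Here d = 9 and r = 2.
9^2 = 81

81


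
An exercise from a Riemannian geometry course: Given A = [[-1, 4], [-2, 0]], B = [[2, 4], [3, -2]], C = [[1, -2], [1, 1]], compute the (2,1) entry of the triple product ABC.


(ABC)_{21} = sum_m (AB)_{2m} C_{m1}. First compute row 2 of AB.
(AB)_{21} = -2*2 + 0*3 = -4
(AB)_{22} = -2*4 + 0*-2 = -8
Now contract with column 1 of C:
(AB)_{21} * C_{11} = -4 * 1 = -4
(AB)_{22} * C_{21} = -8 * 1 = -8
(ABC)_{21} = -4 + -8 = -12

-12


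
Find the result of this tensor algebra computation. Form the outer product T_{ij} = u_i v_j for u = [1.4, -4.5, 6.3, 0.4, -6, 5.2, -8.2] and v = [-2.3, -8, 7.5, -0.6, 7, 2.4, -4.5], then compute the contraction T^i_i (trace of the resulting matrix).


The outer product gives T_{ij} = u_i v_j.
The trace (contraction) is Tr(T) = sum_i T_{ii} = sum_i u_i v_i.
Diagonal entries:
T_{11} = u_1 * v_1 = 1.4 * -2.3 = -3.22
T_{22} = u_2 * v_2 = -4.5 * -8 = 36
T_{33} = u_3 * v_3 = 6.3 * 7.5 = 47.25
T_{44} = u_4 * v_4 = 0.4 * -0.6 = -0.24
T_{55} = u_5 * v_5 = -6 * 7 = -42
T_{66} = u_6 * v_6 = 5.2 * 2.4 = 12.48
T_{77} = u_7 * v_7 = -8.2 * -4.5 = 36.9
Tr(T) = -3.22 + 36 + 47.25 + -0.24 + -42 + 12.48 + 36.9 = 87.17

87.17


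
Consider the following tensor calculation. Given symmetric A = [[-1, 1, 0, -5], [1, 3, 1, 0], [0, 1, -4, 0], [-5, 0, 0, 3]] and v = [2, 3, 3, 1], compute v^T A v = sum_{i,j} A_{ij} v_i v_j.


First compute Av:
(Av)_1 = -1*2 + 1*3 + 0*3 + -5*1 = -4
(Av)_2 = 1*2 + 3*3 + 1*3 + 0*1 = 14
(Av)_3 = 0*2 + 1*3 + -4*3 + 0*1 = -9
(Av)_4 = -5*2 + 0*3 + 0*3 + 3*1 = -7
Av = [-4, 14, -9, -7]
Then v^T (Av) = 2*-4 + 3*14 + 3*-9 + 1*-7
= -8 + 42 + -27 + -7 = 0

0


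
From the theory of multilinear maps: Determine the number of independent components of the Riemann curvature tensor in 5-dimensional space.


The Riemann tensor in d dimensions has d^2(d^2 - 1)/12 independent components.
d = 5, so d^2 = 25
d^2 - 1 = 24
d^2(d^2 - 1) = 25 * 24 = 600
Divide by 12: 600 / 12 = 50

50


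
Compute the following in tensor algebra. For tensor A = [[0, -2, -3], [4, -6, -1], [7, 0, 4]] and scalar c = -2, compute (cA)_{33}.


Scalar multiplication: (cA)_{ij} = c * A_{ij}.
c = -2
A_{33} = 4
(cA)_{33} = -2 * 4 = -8

-8


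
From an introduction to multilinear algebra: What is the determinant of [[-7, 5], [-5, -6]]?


For a 2x2 matrix [[a, b], [c, d]], det = a*d - b*c.
a = -7, b = 5, c = -5, d = -6
a*d = -7 * -6 = 42
b*c = 5 * -5 = -25
det = 42 - -25 = 67

67


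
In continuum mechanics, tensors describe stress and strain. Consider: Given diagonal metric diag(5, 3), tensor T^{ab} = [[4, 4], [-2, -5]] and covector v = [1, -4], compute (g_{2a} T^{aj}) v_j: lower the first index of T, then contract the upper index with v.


Step 1: lower the first index. For a diagonal metric, g_{ia} T^{aj} = g_{ii} T^{ij} (no sum on i).
g_{22} = 3
S_2{}^1 = 3 * T^{21} = 3 * -2 = -6
S_2{}^2 = 3 * T^{22} = 3 * -5 = -15
Step 2: contract S_2{}^j with v_j.
S_2{}^1 * v_1 = -6 * 1 = -6
S_2{}^2 * v_2 = -15 * -4 = 60
Result = -6 + 60 = 54

54


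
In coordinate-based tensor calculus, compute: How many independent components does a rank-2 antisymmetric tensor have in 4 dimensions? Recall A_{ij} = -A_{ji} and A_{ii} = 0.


An antisymmetric rank-2 tensor satisfies A_{ij} = -A_{ji}, so diagonal entries are zero.
The independent components are the upper-triangular entries: C(n, 2) = n(n-1)/2.
n = 4
C(4, 2) = 4 * 3 / 2 = 12 / 2 = 6

6


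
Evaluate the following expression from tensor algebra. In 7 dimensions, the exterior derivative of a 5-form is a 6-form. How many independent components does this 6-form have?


The exterior derivative of a p-form is a (p+1)-form.
Its number of independent components is C(n, p+1).
n = 7, p+1 = 6
C(7, 6) = 7

7


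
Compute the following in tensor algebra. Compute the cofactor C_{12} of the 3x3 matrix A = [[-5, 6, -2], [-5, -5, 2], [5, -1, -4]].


To find cofactor C_{12}, delete row 1 and column 2.
The resulting 2x2 submatrix is: [[-5, 2], [5, -4]]
Minor M_{12} = -5*-4 - 2*5
  = 20 - 10 = 10
Sign = (-1)^(1+2) = (-1)^3 = -1
Cofactor C_{12} = -1 * 10 = -10

-10


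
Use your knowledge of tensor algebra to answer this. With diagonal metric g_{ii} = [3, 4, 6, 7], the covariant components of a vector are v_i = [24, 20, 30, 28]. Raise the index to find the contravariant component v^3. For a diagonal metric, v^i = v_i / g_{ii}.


To raise an index with a diagonal metric: v^i = v_i / g_{ii}.
For index 3: v_3 = 30, g_{33} = 6
v^3 = 30 / 6 = 5

5


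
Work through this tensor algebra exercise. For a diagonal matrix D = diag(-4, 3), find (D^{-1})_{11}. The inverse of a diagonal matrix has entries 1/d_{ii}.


For a diagonal matrix, the inverse has entries (D^{-1})_{ii} = 1/d_{ii}.
The diagonal entries are: d_{11} = -4, d_{22} = 3
We need (D^{-1})_{11} = 1/d_{11} = 1/-4 = -1/4

-1/4


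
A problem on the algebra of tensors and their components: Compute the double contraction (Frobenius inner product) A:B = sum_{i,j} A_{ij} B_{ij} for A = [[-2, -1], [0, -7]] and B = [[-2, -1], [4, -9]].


A:B = sum over all i,j of A_{ij} * B_{ij}.
Row 1: -2*-2=4, -1*-1=1 => row sum = 5
Row 2: 0*4=0, -7*-9=63 => row sum = 63
Total = 5 + 63 = 68

68


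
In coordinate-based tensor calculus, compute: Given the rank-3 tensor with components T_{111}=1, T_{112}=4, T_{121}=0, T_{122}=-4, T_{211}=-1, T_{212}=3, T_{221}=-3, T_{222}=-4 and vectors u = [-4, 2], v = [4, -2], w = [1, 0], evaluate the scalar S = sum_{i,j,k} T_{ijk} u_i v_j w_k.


S = sum over i,j,k of T_{ijk} u_i v_j w_k. Expanding all 8 terms:
T_{111}*u_1*v_1*w_1 = 1*-4*4*1 = -16  (running total: -16)
T_{112}*u_1*v_1*w_2 = 4*-4*4*0 = 0  (running total: -16)
T_{121}*u_1*v_2*w_1 = 0*-4*-2*1 = 0  (running total: -16)
T_{122}*u_1*v_2*w_2 = -4*-4*-2*0 = 0  (running total: -16)
T_{211}*u_2*v_1*w_1 = -1*2*4*1 = -8  (running total: -24)
T_{212}*u_2*v_1*w_2 = 3*2*4*0 = 0  (running total: -24)
T_{221}*u_2*v_2*w_1 = -3*2*-2*1 = 12  (running total: -12)
T_{222}*u_2*v_2*w_2 = -4*2*-2*0 = 0  (running total: -12)
S = -12

-12


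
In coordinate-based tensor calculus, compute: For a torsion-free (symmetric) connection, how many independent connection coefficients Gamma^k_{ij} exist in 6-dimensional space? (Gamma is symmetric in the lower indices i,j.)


Christoffel symbols Gamma^k_{ij} are symmetric in i,j, so there are d * d(d+1)/2 independent symbols.
d = 6
d(d+1)/2 = 6 * 7 / 2 = 21
Total = 6 * 21 = 126

126


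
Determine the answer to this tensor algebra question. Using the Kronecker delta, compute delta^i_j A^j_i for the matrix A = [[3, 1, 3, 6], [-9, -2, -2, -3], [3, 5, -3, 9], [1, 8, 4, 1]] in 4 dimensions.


The contraction (trace) of a rank-2 tensor is the sum of its diagonal elements.
Diagonal entries: A[1,1] = 3, A[2,2] = -2, A[3,3] = -3, A[4,4] = 1
Tr(A) = 3 + -2 + -3 + 1 = -1

-1


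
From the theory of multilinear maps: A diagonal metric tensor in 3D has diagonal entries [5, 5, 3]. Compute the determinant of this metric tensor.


For a diagonal metric, the determinant is the product of diagonal entries.
Diagonal entries: 5, 5, 3
det(g) = 5 * 5 * 3 = 75

75


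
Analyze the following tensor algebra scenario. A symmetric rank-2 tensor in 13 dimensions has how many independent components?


A symmetric rank-2 tensor in d dimensions has d(d+1)/2 independent components.
d = 13
d(d+1)/2 = 13 * 14 / 2 = 182 / 2 = 91

91


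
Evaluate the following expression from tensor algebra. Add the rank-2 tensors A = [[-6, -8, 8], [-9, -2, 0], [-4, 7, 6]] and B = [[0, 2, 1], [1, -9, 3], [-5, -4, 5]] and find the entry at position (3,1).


Tensor addition is component-wise: (A + B)_{ij} = A_{ij} + B_{ij}.
A_{31} = -4
B_{31} = -5
(A + B)_{31} = -4 + -5 = -9

-9


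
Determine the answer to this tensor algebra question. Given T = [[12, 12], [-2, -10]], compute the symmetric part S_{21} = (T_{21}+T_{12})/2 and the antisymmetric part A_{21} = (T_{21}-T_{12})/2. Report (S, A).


T_{21} = -2
T_{12} = 12
S_{21} = (-2 + 12)/2 = 10/2 = 5
A_{21} = (-2 - 12)/2 = -14/2 = -7
Check: S + A = 5 + -7 = -2 = T_{21}.

(5, -7)


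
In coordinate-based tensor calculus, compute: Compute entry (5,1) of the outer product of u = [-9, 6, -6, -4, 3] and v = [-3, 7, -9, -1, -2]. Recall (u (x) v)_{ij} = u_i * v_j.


The outer product entry T_{ij} = u_i * v_j.
We need i=5, j=1.
u_5 = 3, v_1 = -3
T_{5,1} = 3 * -3 = -9

-9


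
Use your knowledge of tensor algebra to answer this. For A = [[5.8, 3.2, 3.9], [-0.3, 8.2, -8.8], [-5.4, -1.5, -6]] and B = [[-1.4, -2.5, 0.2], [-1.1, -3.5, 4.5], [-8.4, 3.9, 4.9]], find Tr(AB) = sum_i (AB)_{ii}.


Tr(AB) = sum_i (AB)_{ii} where (AB)_{ii} = sum_k A_{ik} B_{ki}.
(AB)_{11} = 5.8*-1.4 + 3.2*-1.1 + 3.9*-8.4 = -44.4
(AB)_{22} = -0.3*-2.5 + 8.2*-3.5 + -8.8*3.9 = -62.27
(AB)_{33} = -5.4*0.2 + -1.5*4.5 + -6*4.9 = -37.23
Tr(AB) = -44.4 + -62.27 + -37.23 = -143.9

-143.9


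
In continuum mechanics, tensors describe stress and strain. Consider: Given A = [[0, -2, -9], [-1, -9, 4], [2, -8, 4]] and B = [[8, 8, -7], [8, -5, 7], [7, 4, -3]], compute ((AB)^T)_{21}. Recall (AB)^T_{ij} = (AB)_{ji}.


(AB)^T_{ij} = (AB)_{ji} = sum_k A_{jk} B_{ki}.
For i=2, j=1 we need (AB)_{12}:
A_{11} * B_{12} = 0 * 8 = 0
A_{12} * B_{22} = -2 * -5 = 10
A_{13} * B_{32} = -9 * 4 = -36
Sum = 0 + 10 + -36 = -26

-26


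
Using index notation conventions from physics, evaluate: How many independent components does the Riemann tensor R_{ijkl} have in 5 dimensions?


The Riemann tensor in d dimensions has d^2(d^2 - 1)/12 independent components.
d = 5, so d^2 = 25
d^2 - 1 = 24
d^2(d^2 - 1) = 25 * 24 = 600
Divide by 12: 600 / 12 = 50

50


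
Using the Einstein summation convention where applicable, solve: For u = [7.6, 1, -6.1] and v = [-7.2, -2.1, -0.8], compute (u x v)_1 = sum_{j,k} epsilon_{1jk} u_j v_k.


(u x v)_1 = sum_{j,k} epsilon_{1jk} u_j v_k. Only permutations of (1,2,3) contribute; the two non-zero terms are:
eps_{123} u_2 v_3 = 1 * 1 * -0.8 = -0.8
eps_{132} u_3 v_2 = -1 * -6.1 * -2.1 = -12.81
(u x v)_1 = -13.61

-13.61


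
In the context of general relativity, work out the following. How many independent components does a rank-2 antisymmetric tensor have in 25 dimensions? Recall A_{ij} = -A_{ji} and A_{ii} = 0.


An antisymmetric rank-2 tensor satisfies A_{ij} = -A_{ji}, so diagonal entries are zero.
The independent components are the upper-triangular entries: C(n, 2) = n(n-1)/2.
n = 25
C(25, 2) = 25 * 24 / 2 = 600 / 2 = 300

300


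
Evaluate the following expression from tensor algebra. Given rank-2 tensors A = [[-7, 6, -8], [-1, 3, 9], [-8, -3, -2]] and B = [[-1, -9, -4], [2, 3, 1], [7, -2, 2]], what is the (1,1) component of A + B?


Tensor addition is component-wise: (A + B)_{ij} = A_{ij} + B_{ij}.
A_{11} = -7
B_{11} = -1
(A + B)_{11} = -7 + -1 = -8

-8


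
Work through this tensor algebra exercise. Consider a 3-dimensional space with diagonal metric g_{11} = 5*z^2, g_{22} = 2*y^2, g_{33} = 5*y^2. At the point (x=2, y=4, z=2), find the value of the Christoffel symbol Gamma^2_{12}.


For a diagonal metric, Gamma^k_{ij} = (1/2) g^{kk} (dg_{ik}/dx_j + dg_{jk}/dx_i - dg_{ij}/dx_k).
The metric is diagonal, so g_{ab} = 0 for a != b.
At the given point: g_{11} = 20, g_{22} = 32, g_{33} = 80
g^{22} = 1/32
dg_{12}/dx_2 = 0 (off-diagonal)
dg_{22}/dx_1 = dg_{22}/dx_1 = 0
dg_{12}/dx_2 = 0 (off-diagonal)
Numerator = 0 + 0 - 0 = 0
Gamma^2_{12} = 0 / (2 * 32) = 0

0


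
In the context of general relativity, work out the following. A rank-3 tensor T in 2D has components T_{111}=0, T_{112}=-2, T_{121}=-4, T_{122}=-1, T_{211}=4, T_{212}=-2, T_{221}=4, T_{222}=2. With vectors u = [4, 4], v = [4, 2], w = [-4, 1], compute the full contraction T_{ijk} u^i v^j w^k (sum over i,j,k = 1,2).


S = sum over i,j,k of T_{ijk} u_i v_j w_k. Expanding all 8 terms:
T_{111}*u_1*v_1*w_1 = 0*4*4*-4 = 0  (running total: 0)
T_{112}*u_1*v_1*w_2 = -2*4*4*1 = -32  (running total: -32)
T_{121}*u_1*v_2*w_1 = -4*4*2*-4 = 128  (running total: 96)
T_{122}*u_1*v_2*w_2 = -1*4*2*1 = -8  (running total: 88)
T_{211}*u_2*v_1*w_1 = 4*4*4*-4 = -256  (running total: -168)
T_{212}*u_2*v_1*w_2 = -2*4*4*1 = -32  (running total: -200)
T_{221}*u_2*v_2*w_1 = 4*4*2*-4 = -128  (running total: -328)
T_{222}*u_2*v_2*w_2 = 2*4*2*1 = 16  (running total: -312)
S = -312

-312


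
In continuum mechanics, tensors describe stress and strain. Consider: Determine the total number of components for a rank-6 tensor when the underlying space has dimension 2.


The number of components of a rank-r tensor in d dimensions is d^r.
Here d = 2 and r = 6.
2^6 = 64

64


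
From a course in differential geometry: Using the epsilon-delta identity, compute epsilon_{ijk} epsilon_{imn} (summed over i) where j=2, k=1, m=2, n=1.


Using the identity: epsilon_{ijk} epsilon_{imn} = delta_{jm} delta_{kn} - delta_{jn} delta_{km}.
delta_{22} = 1
delta_{11} = 1
delta_{21} = 0
delta_{12} = 0
Result = 1 * 1 - 0 * 0 = 1 - 0 = 1

1


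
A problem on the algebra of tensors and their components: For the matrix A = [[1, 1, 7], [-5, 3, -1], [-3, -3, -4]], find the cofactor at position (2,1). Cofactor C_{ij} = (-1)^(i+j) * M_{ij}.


To find cofactor C_{21}, delete row 2 and column 1.
The resulting 2x2 submatrix is: [[1, 7], [-3, -4]]
Minor M_{21} = 1*-4 - 7*-3
  = -4 - -21 = 17
Sign = (-1)^(2+1) = (-1)^3 = -1
Cofactor C_{21} = -1 * 17 = -17

-17


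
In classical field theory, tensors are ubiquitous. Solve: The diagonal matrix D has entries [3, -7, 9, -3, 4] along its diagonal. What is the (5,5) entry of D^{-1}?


For a diagonal matrix, the inverse has entries (D^{-1})_{ii} = 1/d_{ii}.
The diagonal entries are: d_{11} = 3, d_{22} = -7, d_{33} = 9, d_{44} = -3, d_{55} = 4
We need (D^{-1})_{55} = 1/d_{55} = 1/4 = 1/4

1/4


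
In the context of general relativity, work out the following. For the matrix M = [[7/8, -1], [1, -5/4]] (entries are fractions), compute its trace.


The trace is the sum of diagonal entries.
Diagonal: M[1,1] = 7/8, M[2,2] = -5/4
Tr(M) = 7/8 + -5/4
Computing step by step:
After adding M[1,1]: 7/8
After adding M[2,2]: -3/8
Tr(M) = -3/8

-3/8


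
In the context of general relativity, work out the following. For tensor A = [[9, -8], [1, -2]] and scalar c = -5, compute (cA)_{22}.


Scalar multiplication: (cA)_{ij} = c * A_{ij}.
c = -5
A_{22} = -2
(cA)_{22} = -5 * -2 = 10

10


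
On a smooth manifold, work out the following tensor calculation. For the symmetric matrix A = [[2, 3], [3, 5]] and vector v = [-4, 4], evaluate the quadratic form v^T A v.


First compute Av:
(Av)_1 = 2*-4 + 3*4 = 4
(Av)_2 = 3*-4 + 5*4 = 8
Av = [4, 8]
Then v^T (Av) = -4*4 + 4*8
= -16 + 32 = 16

16


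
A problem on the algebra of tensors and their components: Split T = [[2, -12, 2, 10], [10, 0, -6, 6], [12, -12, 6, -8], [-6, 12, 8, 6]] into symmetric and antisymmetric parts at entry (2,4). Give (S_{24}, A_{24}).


T_{24} = 6
T_{42} = 12
S_{24} = (6 + 12)/2 = 18/2 = 9
A_{24} = (6 - 12)/2 = -6/2 = -3
Check: S + A = 9 + -3 = 6 = T_{24}.

(9, -3)


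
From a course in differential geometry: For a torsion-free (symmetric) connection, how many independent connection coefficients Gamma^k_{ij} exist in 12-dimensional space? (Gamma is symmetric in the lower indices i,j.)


Christoffel symbols Gamma^k_{ij} are symmetric in i,j, so there are d * d(d+1)/2 independent symbols.
d = 12
d(d+1)/2 = 12 * 13 / 2 = 78
Total = 12 * 78 = 936

936


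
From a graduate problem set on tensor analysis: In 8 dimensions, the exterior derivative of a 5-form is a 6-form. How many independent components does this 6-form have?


The exterior derivative of a p-form is a (p+1)-form.
Its number of independent components is C(n, p+1).
n = 8, p+1 = 6
C(8, 6) = 28

28


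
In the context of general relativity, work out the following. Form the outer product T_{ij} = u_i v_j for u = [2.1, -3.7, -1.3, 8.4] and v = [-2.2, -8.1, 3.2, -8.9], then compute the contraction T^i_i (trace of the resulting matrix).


The outer product gives T_{ij} = u_i v_j.
The trace (contraction) is Tr(T) = sum_i T_{ii} = sum_i u_i v_i.
Diagonal entries:
T_{11} = u_1 * v_1 = 2.1 * -2.2 = -4.62
T_{22} = u_2 * v_2 = -3.7 * -8.1 = 29.97
T_{33} = u_3 * v_3 = -1.3 * 3.2 = -4.16
T_{44} = u_4 * v_4 = 8.4 * -8.9 = -74.76
Tr(T) = -4.62 + 29.97 + -4.16 + -74.76 = -53.57

-53.57


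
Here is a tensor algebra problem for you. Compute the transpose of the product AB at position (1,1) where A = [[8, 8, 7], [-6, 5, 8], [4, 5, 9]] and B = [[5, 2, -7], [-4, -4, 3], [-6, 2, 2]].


(AB)^T_{ij} = (AB)_{ji} = sum_k A_{jk} B_{ki}.
For i=1, j=1 we need (AB)_{11}:
A_{11} * B_{11} = 8 * 5 = 40
A_{12} * B_{21} = 8 * -4 = -32
A_{13} * B_{31} = 7 * -6 = -42
Sum = 40 + -32 + -42 = -34

-34


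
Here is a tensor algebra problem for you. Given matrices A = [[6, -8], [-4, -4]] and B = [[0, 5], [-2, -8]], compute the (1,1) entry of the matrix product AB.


(AB)_{ij} = sum_k A_{ik} B_{kj}.
For i=1, j=1:
A_{11} * B_{11} = 6 * 0 = 0
A_{12} * B_{21} = -8 * -2 = 16
Sum = 0 + 16 = 16

16


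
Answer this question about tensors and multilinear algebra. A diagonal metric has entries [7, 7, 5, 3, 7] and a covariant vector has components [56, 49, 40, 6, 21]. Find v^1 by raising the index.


To raise an index with a diagonal metric: v^i = v_i / g_{ii}.
For index 1: v_1 = 56, g_{11} = 7
v^1 = 56 / 7 = 8

8


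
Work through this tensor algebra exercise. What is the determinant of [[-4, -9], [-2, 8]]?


For a 2x2 matrix [[a, b], [c, d]], det = a*d - b*c.
a = -4, b = -9, c = -2, d = 8
a*d = -4 * 8 = -32
b*c = -9 * -2 = 18
det = -32 - 18 = -50

-50


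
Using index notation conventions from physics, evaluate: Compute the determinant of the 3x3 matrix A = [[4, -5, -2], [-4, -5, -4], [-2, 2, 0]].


Expanding along the first row, det(A) = a11*M_11 - a12*M_12 + a13*M_13, where M_1j is the (1,j) minor.
Minor M_11 = -5*0 - -4*2 = 8
Minor M_12 = -4*0 - -4*-2 = -8
Minor M_13 = -4*2 - -5*-2 = -18
det = 4*(8) - -5*(-8) + -2*(-18)
    = 32 - 40 + 36
    = 28

28


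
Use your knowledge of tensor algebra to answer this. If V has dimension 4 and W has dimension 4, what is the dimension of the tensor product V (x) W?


The dimension of a tensor product is the product of dimensions.
dim(V) = 4, dim(W) = 4
dim(V (x) W) = 4 * 4 = 16

16


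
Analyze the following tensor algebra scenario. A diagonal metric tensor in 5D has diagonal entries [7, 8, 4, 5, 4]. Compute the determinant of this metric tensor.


For a diagonal metric, the determinant is the product of diagonal entries.
Diagonal entries: 7, 8, 4, 5, 4
det(g) = 7 * 8 * 4 * 5 * 4 = 4480

4480


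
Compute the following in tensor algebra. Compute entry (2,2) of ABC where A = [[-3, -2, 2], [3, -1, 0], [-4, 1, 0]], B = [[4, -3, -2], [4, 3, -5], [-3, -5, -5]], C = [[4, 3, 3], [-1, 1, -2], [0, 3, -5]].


(ABC)_{22} = sum_m (AB)_{2m} C_{m2}. First compute row 2 of AB.
(AB)_{21} = 3*4 + -1*4 + 0*-3 = 8
(AB)_{22} = 3*-3 + -1*3 + 0*-5 = -12
(AB)_{23} = 3*-2 + -1*-5 + 0*-5 = -1
Now contract with column 2 of C:
(AB)_{21} * C_{12} = 8 * 3 = 24
(AB)_{22} * C_{22} = -12 * 1 = -12
(AB)_{23} * C_{32} = -1 * 3 = -3
(ABC)_{22} = 24 + -12 + -3 = 9

9


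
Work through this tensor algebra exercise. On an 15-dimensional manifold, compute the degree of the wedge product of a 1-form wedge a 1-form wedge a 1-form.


The degree of a wedge product is the sum of the degrees of the individual forms.
Degrees: 1, 1, 1
Total degree = 1 + 1 + 1 = 3

3


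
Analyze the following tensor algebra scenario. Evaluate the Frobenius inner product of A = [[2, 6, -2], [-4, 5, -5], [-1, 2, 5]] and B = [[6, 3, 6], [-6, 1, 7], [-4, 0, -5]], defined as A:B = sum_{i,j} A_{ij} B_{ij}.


A:B = sum over all i,j of A_{ij} * B_{ij}.
Row 1: 2*6=12, 6*3=18, -2*6=-12 => row sum = 18
Row 2: -4*-6=24, 5*1=5, -5*7=-35 => row sum = -6
Row 3: -1*-4=4, 2*0=0, 5*-5=-25 => row sum = -21
Total = 18 + -6 + -21 = -9

-9


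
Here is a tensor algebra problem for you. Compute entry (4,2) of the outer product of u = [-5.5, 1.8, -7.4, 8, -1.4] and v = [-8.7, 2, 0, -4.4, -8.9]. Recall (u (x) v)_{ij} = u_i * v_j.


The outer product entry T_{ij} = u_i * v_j.
We need i=4, j=2.
u_4 = 8, v_2 = 2
T_{4,2} = 8 * 2 = 16

16


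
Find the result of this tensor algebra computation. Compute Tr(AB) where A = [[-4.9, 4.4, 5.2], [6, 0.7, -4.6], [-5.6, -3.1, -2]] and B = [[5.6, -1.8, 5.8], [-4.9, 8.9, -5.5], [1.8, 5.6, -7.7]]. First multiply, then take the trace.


Tr(AB) = sum_i (AB)_{ii} where (AB)_{ii} = sum_k A_{ik} B_{ki}.
(AB)_{11} = -4.9*5.6 + 4.4*-4.9 + 5.2*1.8 = -39.64
(AB)_{22} = 6*-1.8 + 0.7*8.9 + -4.6*5.6 = -30.33
(AB)_{33} = -5.6*5.8 + -3.1*-5.5 + -2*-7.7 = -0.03
Tr(AB) = -39.64 + -30.33 + -0.03 = -70

-70


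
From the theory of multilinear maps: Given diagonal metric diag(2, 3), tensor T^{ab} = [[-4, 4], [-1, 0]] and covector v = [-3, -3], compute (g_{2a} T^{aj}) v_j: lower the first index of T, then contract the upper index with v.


Step 1: lower the first index. For a diagonal metric, g_{ia} T^{aj} = g_{ii} T^{ij} (no sum on i).
g_{22} = 3
S_2{}^1 = 3 * T^{21} = 3 * -1 = -3
S_2{}^2 = 3 * T^{22} = 3 * 0 = 0
Step 2: contract S_2{}^j with v_j.
S_2{}^1 * v_1 = -3 * -3 = 9
S_2{}^2 * v_2 = 0 * -3 = 0
Result = 9 + 0 = 9

9


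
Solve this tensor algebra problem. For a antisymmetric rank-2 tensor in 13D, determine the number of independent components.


A antisymmetric rank-2 tensor in d dimensions has d(d-1)/2 independent components.
d = 13
d(d-1)/2 = 13 * 12 / 2 = 156 / 2 = 78

78


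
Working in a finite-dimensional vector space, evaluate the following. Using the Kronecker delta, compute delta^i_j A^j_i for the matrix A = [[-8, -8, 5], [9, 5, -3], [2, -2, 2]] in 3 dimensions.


The contraction (trace) of a rank-2 tensor is the sum of its diagonal elements.
Diagonal entries: A[1,1] = -8, A[2,2] = 5, A[3,3] = 2
Tr(A) = -8 + 5 + 2 = -1

-1


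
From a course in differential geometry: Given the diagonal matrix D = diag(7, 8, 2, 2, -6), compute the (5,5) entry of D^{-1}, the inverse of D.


For a diagonal matrix, the inverse has entries (D^{-1})_{ii} = 1/d_{ii}.
The diagonal entries are: d_{11} = 7, d_{22} = 8, d_{33} = 2, d_{44} = 2, d_{55} = -6
We need (D^{-1})_{55} = 1/d_{55} = 1/-6 = -1/6

-1/6


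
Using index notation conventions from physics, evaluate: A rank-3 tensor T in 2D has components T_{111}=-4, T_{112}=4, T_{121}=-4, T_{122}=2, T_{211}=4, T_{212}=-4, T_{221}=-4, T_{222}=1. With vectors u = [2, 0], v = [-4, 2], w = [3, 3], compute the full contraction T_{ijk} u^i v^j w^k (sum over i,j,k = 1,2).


S = sum over i,j,k of T_{ijk} u_i v_j w_k. Expanding all 8 terms:
T_{111}*u_1*v_1*w_1 = -4*2*-4*3 = 96  (running total: 96)
T_{112}*u_1*v_1*w_2 = 4*2*-4*3 = -96  (running total: 0)
T_{121}*u_1*v_2*w_1 = -4*2*2*3 = -48  (running total: -48)
T_{122}*u_1*v_2*w_2 = 2*2*2*3 = 24  (running total: -24)
T_{211}*u_2*v_1*w_1 = 4*0*-4*3 = 0  (running total: -24)
T_{212}*u_2*v_1*w_2 = -4*0*-4*3 = 0  (running total: -24)
T_{221}*u_2*v_2*w_1 = -4*0*2*3 = 0  (running total: -24)
T_{222}*u_2*v_2*w_2 = 1*0*2*3 = 0  (running total: -24)
S = -24

-24


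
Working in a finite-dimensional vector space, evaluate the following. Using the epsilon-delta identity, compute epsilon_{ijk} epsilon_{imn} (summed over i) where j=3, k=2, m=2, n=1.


Using the identity: epsilon_{ijk} epsilon_{imn} = delta_{jm} delta_{kn} - delta_{jn} delta_{km}.
delta_{32} = 0
delta_{21} = 0
delta_{31} = 0
delta_{22} = 1
Result = 0 * 0 - 0 * 1 = 0 - 0 = 0

0


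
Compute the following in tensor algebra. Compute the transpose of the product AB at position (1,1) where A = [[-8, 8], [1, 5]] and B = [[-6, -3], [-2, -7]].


(AB)^T_{ij} = (AB)_{ji} = sum_k A_{jk} B_{ki}.
For i=1, j=1 we need (AB)_{11}:
A_{11} * B_{11} = -8 * -6 = 48
A_{12} * B_{21} = 8 * -2 = -16
Sum = 48 + -16 = 32

32


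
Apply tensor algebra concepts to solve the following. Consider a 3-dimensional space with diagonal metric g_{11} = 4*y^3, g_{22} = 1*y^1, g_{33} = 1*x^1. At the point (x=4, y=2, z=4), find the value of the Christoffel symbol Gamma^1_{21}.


For a diagonal metric, Gamma^k_{ij} = (1/2) g^{kk} (dg_{ik}/dx_j + dg_{jk}/dx_i - dg_{ij}/dx_k).
The metric is diagonal, so g_{ab} = 0 for a != b.
At the given point: g_{11} = 32, g_{22} = 2, g_{33} = 4
g^{11} = 1/32
dg_{21}/dx_1 = 0 (off-diagonal)
dg_{11}/dx_2 = dg_{11}/dx_2 = 48
dg_{21}/dx_1 = 0 (off-diagonal)
Numerator = 0 + 48 - 0 = 48
Gamma^1_{21} = 48 / (2 * 32) = 3/4

3/4


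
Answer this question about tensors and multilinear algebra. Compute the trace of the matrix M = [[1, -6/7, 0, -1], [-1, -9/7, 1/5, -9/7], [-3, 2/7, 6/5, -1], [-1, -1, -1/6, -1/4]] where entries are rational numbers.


The trace is the sum of diagonal entries.
Diagonal: M[1,1] = 1, M[2,2] = -9/7, M[3,3] = 6/5, M[4,4] = -1/4
Tr(M) = 1 + -9/7 + 6/5 + -1/4
Computing step by step:
After adding M[1,1]: 1
After adding M[2,2]: -2/7
After adding M[3,3]: 32/35
After adding M[4,4]: 93/140
Tr(M) = 93/140

93/140


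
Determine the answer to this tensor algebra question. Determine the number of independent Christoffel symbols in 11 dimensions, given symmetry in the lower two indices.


Christoffel symbols Gamma^k_{ij} are symmetric in i,j, so there are d * d(d+1)/2 independent symbols.
d = 11
d(d+1)/2 = 11 * 12 / 2 = 66
Total = 11 * 66 = 726

726


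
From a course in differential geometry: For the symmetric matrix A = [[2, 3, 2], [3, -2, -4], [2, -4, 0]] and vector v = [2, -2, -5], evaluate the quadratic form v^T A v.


First compute Av:
(Av)_1 = 2*2 + 3*-2 + 2*-5 = -12
(Av)_2 = 3*2 + -2*-2 + -4*-5 = 30
(Av)_3 = 2*2 + -4*-2 + 0*-5 = 12
Av = [-12, 30, 12]
Then v^T (Av) = 2*-12 + -2*30 + -5*12
= -24 + -60 + -60 = -144

-144


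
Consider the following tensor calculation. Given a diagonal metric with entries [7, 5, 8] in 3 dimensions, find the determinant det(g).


For a diagonal metric, the determinant is the product of diagonal entries.
Diagonal entries: 7, 5, 8
det(g) = 7 * 5 * 8 = 280

280


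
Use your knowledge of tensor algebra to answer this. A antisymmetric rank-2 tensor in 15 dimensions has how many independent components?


A antisymmetric rank-2 tensor in d dimensions has d(d-1)/2 independent components.
d = 15
d(d-1)/2 = 15 * 14 / 2 = 210 / 2 = 105

105


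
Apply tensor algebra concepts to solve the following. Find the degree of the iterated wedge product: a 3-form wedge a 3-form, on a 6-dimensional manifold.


The degree of a wedge product is the sum of the degrees of the individual forms.
Degrees: 3, 3
Total degree = 3 + 3 = 6

6


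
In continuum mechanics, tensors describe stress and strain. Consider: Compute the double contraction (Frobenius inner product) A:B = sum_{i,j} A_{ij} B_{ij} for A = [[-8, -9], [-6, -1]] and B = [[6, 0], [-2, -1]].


A:B = sum over all i,j of A_{ij} * B_{ij}.
Row 1: -8*6=-48, -9*0=0 => row sum = -48
Row 2: -6*-2=12, -1*-1=1 => row sum = 13
Total = -48 + 13 = -35

-35


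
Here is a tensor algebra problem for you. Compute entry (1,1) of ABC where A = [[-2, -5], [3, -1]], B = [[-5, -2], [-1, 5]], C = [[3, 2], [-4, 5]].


(ABC)_{11} = sum_m (AB)_{1m} C_{m1}. First compute row 1 of AB.
(AB)_{11} = -2*-5 + -5*-1 = 15
(AB)_{12} = -2*-2 + -5*5 = -21
Now contract with column 1 of C:
(AB)_{11} * C_{11} = 15 * 3 = 45
(AB)_{12} * C_{21} = -21 * -4 = 84
(ABC)_{11} = 45 + 84 = 129

129


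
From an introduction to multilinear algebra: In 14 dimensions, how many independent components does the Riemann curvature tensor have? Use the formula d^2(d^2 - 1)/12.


The Riemann tensor in d dimensions has d^2(d^2 - 1)/12 independent components.
d = 14, so d^2 = 196
d^2 - 1 = 195
d^2(d^2 - 1) = 196 * 195 = 38220
Divide by 12: 38220 / 12 = 3185

3185


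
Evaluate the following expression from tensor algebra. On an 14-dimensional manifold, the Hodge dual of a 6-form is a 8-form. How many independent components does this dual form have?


The Hodge dual of a p-form on an n-dimensional manifold is an (n-p)-form.
n = 14, p = 6, so dual degree = 14 - 6 = 8
The number of components is C(n, n-p) = C(14, 8) = 3003

3003


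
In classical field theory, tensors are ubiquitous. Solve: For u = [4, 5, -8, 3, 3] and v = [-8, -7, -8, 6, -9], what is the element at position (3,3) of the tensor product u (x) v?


The outer product entry T_{ij} = u_i * v_j.
We need i=3, j=3.
u_3 = -8, v_3 = -8
T_{3,3} = -8 * -8 = 64

64


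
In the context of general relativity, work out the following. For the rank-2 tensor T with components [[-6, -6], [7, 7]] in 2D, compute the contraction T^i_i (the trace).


The contraction (trace) of a rank-2 tensor is the sum of its diagonal elements.
Diagonal entries: A[1,1] = -6, A[2,2] = 7
Tr(A) = -6 + 7 = 1

1


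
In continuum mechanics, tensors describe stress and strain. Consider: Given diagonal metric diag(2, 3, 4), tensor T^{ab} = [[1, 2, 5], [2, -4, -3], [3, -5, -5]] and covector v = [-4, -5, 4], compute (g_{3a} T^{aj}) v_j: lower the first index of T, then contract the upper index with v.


Step 1: lower the first index. For a diagonal metric, g_{ia} T^{aj} = g_{ii} T^{ij} (no sum on i).
g_{33} = 4
S_3{}^1 = 4 * T^{31} = 4 * 3 = 12
S_3{}^2 = 4 * T^{32} = 4 * -5 = -20
S_3{}^3 = 4 * T^{33} = 4 * -5 = -20
Step 2: contract S_3{}^j with v_j.
S_3{}^1 * v_1 = 12 * -4 = -48
S_3{}^2 * v_2 = -20 * -5 = 100
S_3{}^3 * v_3 = -20 * 4 = -80
Result = -48 + 100 + -80 = -28

-28


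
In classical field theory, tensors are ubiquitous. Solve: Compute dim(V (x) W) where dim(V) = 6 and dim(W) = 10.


The dimension of a tensor product is the product of dimensions.
dim(V) = 6, dim(W) = 10
dim(V (x) W) = 6 * 10 = 60

60


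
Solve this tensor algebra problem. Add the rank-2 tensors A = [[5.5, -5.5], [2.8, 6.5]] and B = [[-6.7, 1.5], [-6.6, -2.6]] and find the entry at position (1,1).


Tensor addition is component-wise: (A + B)_{ij} = A_{ij} + B_{ij}.
A_{11} = 5.5
B_{11} = -6.7
(A + B)_{11} = 5.5 + -6.7 = -1.2

-1.2


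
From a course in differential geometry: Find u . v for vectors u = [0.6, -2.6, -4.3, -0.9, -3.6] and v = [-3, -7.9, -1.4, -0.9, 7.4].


The inner product u . v = sum of u_i * v_i.
Term-by-term: 0.6 * -3, -2.6 * -7.9, -4.3 * -1.4, -0.9 * -0.9, -3.6 * 7.4
Products: -1.8, 20.54, 6.02, 0.81, -26.64
Sum = -1.8 + 20.54 + 6.02 + 0.81 + -26.64 = -1.07

-1.07


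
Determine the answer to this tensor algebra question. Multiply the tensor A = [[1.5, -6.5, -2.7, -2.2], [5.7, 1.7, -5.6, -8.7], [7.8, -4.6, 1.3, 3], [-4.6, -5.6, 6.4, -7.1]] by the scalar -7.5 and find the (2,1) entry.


Scalar multiplication: (cA)_{ij} = c * A_{ij}.
c = -7.5
A_{21} = 5.7
(cA)_{21} = -7.5 * 5.7 = -42.75

-42.75


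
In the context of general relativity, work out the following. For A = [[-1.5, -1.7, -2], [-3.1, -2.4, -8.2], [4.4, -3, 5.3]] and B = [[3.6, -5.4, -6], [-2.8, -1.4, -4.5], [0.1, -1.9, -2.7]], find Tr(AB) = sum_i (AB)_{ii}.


Tr(AB) = sum_i (AB)_{ii} where (AB)_{ii} = sum_k A_{ik} B_{ki}.
(AB)_{11} = -1.5*3.6 + -1.7*-2.8 + -2*0.1 = -0.84
(AB)_{22} = -3.1*-5.4 + -2.4*-1.4 + -8.2*-1.9 = 35.68
(AB)_{33} = 4.4*-6 + -3*-4.5 + 5.3*-2.7 = -27.21
Tr(AB) = -0.84 + 35.68 + -27.21 = 7.63

7.63


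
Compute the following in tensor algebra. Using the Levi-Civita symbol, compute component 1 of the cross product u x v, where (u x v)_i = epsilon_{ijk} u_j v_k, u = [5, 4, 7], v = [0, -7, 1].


(u x v)_1 = sum_{j,k} epsilon_{1jk} u_j v_k. Only permutations of (1,2,3) contribute; the two non-zero terms are:
eps_{123} u_2 v_3 = 1 * 4 * 1 = 4
eps_{132} u_3 v_2 = -1 * 7 * -7 = 49
(u x v)_1 = 53

53


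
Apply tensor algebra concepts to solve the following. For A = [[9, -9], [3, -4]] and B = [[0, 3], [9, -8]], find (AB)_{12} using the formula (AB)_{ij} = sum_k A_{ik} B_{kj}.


(AB)_{ij} = sum_k A_{ik} B_{kj}.
For i=1, j=2:
A_{11} * B_{12} = 9 * 3 = 27
A_{12} * B_{22} = -9 * -8 = 72
Sum = 27 + 72 = 99

99
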